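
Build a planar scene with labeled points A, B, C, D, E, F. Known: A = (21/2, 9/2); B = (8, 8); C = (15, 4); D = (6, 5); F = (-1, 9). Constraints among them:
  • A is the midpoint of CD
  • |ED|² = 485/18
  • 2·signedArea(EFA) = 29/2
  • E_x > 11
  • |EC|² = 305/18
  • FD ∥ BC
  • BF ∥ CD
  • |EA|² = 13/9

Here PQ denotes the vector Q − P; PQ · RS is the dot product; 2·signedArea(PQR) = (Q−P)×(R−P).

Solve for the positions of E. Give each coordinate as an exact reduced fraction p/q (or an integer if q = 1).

E = (67/6, 11/2)

1. E_x = 67/6  [line 9/2·x + 23/2·y + -227/2 = 0 ∩ |ED|² = 485/18]
2. E_y = 11/2  [line 9/2·x + 23/2·y + -227/2 = 0 ∩ |ED|² = 485/18]
   → E = (67/6, 11/2)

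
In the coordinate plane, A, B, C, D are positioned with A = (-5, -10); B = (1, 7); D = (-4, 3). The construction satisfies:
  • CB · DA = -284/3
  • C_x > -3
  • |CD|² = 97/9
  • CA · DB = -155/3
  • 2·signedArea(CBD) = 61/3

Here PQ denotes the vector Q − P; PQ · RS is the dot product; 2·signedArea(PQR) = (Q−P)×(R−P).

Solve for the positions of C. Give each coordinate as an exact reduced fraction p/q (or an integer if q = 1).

1. C_x = -8/3  [2·signedArea(CBD) = 61/3 ∩ CB · DA = -284/3]
2. C_y = 0  [2·signedArea(CBD) = 61/3 ∩ CB · DA = -284/3]
   → C = (-8/3, 0)

C = (-8/3, 0)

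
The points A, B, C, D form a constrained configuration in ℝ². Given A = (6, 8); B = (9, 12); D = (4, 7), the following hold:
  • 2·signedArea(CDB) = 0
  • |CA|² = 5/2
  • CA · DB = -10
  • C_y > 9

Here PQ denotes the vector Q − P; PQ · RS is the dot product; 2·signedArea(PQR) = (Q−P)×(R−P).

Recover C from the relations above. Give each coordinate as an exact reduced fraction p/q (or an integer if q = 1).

1. C_x = 13/2  [2·signedArea(CDB) = 0 ∩ CA · DB = -10]
2. C_y = 19/2  [2·signedArea(CDB) = 0 ∩ CA · DB = -10]
   → C = (13/2, 19/2)

C = (13/2, 19/2)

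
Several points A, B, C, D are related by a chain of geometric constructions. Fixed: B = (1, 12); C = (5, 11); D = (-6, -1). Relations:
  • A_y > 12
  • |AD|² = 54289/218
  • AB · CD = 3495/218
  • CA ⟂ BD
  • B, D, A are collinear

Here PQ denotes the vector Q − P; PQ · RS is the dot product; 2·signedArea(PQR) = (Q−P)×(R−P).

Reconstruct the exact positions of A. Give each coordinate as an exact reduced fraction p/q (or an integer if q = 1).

A = (323/218, 2811/218)

1. A_x = 323/218  [B, D, A are collinear ∩ CA ⟂ BD]
2. A_y = 2811/218  [B, D, A are collinear ∩ CA ⟂ BD]
   → A = (323/218, 2811/218)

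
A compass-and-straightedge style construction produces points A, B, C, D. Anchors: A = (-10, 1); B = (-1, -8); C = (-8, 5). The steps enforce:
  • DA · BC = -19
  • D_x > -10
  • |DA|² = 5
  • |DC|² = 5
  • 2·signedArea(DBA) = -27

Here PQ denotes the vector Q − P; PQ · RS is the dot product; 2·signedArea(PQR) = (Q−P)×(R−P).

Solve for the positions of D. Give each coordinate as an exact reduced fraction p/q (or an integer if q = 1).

D = (-9, 3)

1. D_x = -9  [2·signedArea(DBA) = -27 ∩ DA · BC = -19]
2. D_y = 3  [2·signedArea(DBA) = -27 ∩ DA · BC = -19]
   → D = (-9, 3)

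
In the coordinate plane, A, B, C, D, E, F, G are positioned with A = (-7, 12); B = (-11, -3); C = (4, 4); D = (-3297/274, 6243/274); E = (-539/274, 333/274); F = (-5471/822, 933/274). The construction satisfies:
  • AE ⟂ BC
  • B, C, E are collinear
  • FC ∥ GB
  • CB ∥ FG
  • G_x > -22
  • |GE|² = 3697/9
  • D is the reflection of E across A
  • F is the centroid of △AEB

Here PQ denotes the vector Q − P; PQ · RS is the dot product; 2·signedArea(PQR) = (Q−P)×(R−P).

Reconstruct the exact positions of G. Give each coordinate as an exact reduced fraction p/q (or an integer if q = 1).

1. G_x = -17801/822  [FC ∥ GB ∩ CB ∥ FG]
2. G_y = -985/274  [FC ∥ GB ∩ CB ∥ FG]
   → G = (-17801/822, -985/274)

G = (-17801/822, -985/274)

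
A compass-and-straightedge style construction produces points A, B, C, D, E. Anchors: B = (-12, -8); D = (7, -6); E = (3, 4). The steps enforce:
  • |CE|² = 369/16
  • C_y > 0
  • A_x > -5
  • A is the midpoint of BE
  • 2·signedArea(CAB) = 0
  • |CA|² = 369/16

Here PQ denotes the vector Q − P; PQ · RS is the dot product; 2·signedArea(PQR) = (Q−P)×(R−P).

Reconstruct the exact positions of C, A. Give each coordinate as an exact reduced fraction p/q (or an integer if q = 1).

1. A_x = -9/2  [A is the midpoint of BE]
2. A_y = -2  [A is the midpoint of BE]
   → A = (-9/2, -2)
3. C_x = -3/4  [line 6·x + -15/2·y + 12 = 0 ∩ |CA|² = 369/16]
4. C_y = 1  [line 6·x + -15/2·y + 12 = 0 ∩ |CA|² = 369/16]
   → C = (-3/4, 1)

A = (-9/2, -2)
C = (-3/4, 1)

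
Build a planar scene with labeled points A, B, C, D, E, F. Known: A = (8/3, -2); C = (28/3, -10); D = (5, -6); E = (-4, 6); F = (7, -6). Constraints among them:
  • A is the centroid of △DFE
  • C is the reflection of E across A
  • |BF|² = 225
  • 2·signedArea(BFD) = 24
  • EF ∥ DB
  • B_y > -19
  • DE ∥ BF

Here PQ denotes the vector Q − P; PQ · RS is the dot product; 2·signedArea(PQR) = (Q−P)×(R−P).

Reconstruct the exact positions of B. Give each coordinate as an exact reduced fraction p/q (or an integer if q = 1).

1. B_x = 16  [DE ∥ BF ∩ EF ∥ DB]
2. B_y = -18  [DE ∥ BF ∩ EF ∥ DB]
   → B = (16, -18)

B = (16, -18)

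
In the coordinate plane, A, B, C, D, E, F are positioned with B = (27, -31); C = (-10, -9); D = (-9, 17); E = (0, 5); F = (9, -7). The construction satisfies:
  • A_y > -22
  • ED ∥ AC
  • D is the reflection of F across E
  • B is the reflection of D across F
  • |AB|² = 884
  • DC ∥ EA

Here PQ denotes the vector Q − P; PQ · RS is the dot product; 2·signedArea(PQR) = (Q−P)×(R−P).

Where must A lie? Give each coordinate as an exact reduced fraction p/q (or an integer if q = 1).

1. A_x = -1  [ED ∥ AC ∩ DC ∥ EA]
2. A_y = -21  [ED ∥ AC ∩ DC ∥ EA]
   → A = (-1, -21)

A = (-1, -21)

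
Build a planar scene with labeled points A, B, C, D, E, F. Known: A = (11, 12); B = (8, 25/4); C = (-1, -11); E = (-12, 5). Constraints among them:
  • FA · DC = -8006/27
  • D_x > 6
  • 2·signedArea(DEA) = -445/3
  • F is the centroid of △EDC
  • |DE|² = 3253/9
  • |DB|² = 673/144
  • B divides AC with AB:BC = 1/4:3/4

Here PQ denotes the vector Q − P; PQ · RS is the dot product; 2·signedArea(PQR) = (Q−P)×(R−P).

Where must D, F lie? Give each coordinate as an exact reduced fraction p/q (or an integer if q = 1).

1. D_x = 7  [line -7·x + 23·y + -152/3 = 0 ∩ |DE|² = 3253/9]
2. D_y = 13/3  [line -7·x + 23·y + -152/3 = 0 ∩ |DE|² = 3253/9]
   → D = (7, 13/3)
3. F_x = -2  [F is the centroid of △EDC]
4. F_y = -5/9  [F is the centroid of △EDC]
   → F = (-2, -5/9)

D = (7, 13/3)
F = (-2, -5/9)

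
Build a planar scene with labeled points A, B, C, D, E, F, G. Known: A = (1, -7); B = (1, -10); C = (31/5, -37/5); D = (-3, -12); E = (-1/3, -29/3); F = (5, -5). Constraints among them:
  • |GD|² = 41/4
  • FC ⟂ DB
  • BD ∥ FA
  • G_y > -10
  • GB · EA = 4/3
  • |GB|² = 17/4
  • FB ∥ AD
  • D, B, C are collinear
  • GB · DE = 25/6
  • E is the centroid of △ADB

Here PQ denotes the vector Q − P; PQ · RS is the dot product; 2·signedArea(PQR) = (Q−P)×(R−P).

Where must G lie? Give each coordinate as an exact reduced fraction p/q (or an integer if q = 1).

G = (-1, -19/2)

1. G_x = -1  [GB · DE = 25/6 ∩ GB · EA = 4/3]
2. G_y = -19/2  [GB · DE = 25/6 ∩ GB · EA = 4/3]
   → G = (-1, -19/2)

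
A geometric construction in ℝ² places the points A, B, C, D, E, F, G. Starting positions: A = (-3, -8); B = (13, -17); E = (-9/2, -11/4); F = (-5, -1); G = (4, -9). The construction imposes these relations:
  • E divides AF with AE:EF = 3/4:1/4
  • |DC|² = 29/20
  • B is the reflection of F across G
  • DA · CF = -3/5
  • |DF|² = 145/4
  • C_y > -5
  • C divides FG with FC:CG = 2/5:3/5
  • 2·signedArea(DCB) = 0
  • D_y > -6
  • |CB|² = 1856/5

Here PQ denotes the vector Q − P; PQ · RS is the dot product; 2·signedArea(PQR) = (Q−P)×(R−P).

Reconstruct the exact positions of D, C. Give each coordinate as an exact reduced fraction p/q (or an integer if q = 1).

1. C_x = -7/5  [C divides FG with FC:CG = 2/5:3/5]
2. C_y = -21/5  [C divides FG with FC:CG = 2/5:3/5]
   → C = (-7/5, -21/5)
3. D_x = -1/2  [2·signedArea(DCB) = 0 ∩ DA · CF = -3/5]
4. D_y = -5  [2·signedArea(DCB) = 0 ∩ DA · CF = -3/5]
   → D = (-1/2, -5)

C = (-7/5, -21/5)
D = (-1/2, -5)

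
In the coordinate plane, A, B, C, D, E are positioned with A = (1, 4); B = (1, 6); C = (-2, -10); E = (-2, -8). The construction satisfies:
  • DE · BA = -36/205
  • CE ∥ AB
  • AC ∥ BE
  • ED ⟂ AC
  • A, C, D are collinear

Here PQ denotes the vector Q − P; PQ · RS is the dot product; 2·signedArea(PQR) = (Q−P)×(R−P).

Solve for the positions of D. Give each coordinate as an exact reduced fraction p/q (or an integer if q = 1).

1. D_x = -326/205  [A, C, D are collinear ∩ ED ⟂ AC]
2. D_y = -1658/205  [A, C, D are collinear ∩ ED ⟂ AC]
   → D = (-326/205, -1658/205)

D = (-326/205, -1658/205)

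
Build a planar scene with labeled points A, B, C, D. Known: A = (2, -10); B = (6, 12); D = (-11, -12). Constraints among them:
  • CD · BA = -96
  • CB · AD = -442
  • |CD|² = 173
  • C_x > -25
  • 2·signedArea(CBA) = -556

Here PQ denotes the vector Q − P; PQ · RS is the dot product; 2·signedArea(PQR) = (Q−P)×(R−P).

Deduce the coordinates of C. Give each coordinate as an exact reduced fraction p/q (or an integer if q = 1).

1. C_x = -24  [CB · AD = -442 ∩ 2·signedArea(CBA) = -556]
2. C_y = -14  [CB · AD = -442 ∩ 2·signedArea(CBA) = -556]
   → C = (-24, -14)

C = (-24, -14)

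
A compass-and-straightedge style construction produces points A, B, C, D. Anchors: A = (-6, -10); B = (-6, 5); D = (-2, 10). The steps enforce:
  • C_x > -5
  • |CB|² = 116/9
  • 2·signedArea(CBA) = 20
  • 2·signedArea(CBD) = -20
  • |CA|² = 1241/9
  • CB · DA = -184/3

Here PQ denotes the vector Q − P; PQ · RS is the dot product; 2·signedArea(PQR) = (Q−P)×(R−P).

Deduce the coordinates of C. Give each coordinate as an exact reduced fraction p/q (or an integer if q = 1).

1. C_x = -14/3  [2·signedArea(CBA) = 20 ∩ 2·signedArea(CBD) = -20]
2. C_y = 5/3  [2·signedArea(CBA) = 20 ∩ 2·signedArea(CBD) = -20]
   → C = (-14/3, 5/3)

C = (-14/3, 5/3)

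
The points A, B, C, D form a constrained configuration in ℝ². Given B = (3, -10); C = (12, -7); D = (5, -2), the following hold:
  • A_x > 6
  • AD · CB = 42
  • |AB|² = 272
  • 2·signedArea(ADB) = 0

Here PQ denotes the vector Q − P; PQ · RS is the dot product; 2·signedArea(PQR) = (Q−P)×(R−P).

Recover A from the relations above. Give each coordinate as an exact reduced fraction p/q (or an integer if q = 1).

1. A_x = 7  [2·signedArea(ADB) = 0 ∩ AD · CB = 42]
2. A_y = 6  [2·signedArea(ADB) = 0 ∩ AD · CB = 42]
   → A = (7, 6)

A = (7, 6)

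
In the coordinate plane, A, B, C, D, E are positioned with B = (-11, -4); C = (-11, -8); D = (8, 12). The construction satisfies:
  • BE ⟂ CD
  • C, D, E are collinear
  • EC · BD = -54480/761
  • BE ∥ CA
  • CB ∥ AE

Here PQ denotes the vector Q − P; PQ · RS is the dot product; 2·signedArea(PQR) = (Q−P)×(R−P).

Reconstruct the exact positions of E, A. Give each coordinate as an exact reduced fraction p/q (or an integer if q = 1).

A = (-6851/761, -7532/761)
E = (-6851/761, -4488/761)

1. E_x = -6851/761  [C, D, E are collinear ∩ BE ⟂ CD]
2. E_y = -4488/761  [C, D, E are collinear ∩ BE ⟂ CD]
   → E = (-6851/761, -4488/761)
3. A_x = -6851/761  [CB ∥ AE ∩ BE ∥ CA]
4. A_y = -7532/761  [CB ∥ AE ∩ BE ∥ CA]
   → A = (-6851/761, -7532/761)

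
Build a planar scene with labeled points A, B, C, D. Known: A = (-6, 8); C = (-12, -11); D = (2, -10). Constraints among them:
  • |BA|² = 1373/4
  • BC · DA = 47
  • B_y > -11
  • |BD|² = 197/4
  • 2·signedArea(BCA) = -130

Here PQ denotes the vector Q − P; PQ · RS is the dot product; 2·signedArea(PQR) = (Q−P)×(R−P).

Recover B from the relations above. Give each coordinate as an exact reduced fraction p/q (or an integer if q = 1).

1. B_x = -5  [2·signedArea(BCA) = -130 ∩ BC · DA = 47]
2. B_y = -21/2  [2·signedArea(BCA) = -130 ∩ BC · DA = 47]
   → B = (-5, -21/2)

B = (-5, -21/2)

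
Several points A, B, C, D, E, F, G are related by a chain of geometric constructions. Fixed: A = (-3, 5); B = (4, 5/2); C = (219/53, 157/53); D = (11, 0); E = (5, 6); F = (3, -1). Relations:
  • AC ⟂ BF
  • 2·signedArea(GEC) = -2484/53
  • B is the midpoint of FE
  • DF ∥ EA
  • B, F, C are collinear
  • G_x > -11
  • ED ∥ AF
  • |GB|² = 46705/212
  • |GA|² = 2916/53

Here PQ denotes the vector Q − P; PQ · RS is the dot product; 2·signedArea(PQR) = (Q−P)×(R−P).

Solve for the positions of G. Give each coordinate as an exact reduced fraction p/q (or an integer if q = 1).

1. G_x = -537/53  [line 161/53·x + -46/53·y + 1955/53 = 0 ∩ |GA|² = 2916/53]
2. G_y = 373/53  [line 161/53·x + -46/53·y + 1955/53 = 0 ∩ |GA|² = 2916/53]
   → G = (-537/53, 373/53)

G = (-537/53, 373/53)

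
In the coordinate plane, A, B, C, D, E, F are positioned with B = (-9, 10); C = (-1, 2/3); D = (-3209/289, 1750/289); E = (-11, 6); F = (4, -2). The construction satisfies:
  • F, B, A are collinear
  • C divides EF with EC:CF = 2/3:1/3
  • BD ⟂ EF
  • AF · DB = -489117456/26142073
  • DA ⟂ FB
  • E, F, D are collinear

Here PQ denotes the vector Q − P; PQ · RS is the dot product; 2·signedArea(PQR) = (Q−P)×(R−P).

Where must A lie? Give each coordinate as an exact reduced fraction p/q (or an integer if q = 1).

A = (-739025/90457, 835258/90457)

1. A_x = -739025/90457  [F, B, A are collinear ∩ DA ⟂ FB]
2. A_y = 835258/90457  [F, B, A are collinear ∩ DA ⟂ FB]
   → A = (-739025/90457, 835258/90457)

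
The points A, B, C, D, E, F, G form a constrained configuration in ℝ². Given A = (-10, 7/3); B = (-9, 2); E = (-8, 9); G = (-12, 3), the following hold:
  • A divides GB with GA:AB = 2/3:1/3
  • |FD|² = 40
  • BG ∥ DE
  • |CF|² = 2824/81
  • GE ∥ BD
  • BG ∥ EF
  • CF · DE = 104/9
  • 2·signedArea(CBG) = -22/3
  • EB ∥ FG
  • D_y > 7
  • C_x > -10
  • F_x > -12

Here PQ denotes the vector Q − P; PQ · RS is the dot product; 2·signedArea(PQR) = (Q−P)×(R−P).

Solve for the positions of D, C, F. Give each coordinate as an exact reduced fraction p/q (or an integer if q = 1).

C = (-9, 40/9)
D = (-5, 8)
F = (-11, 10)

1. D_x = -5  [BG ∥ DE ∩ GE ∥ BD]
2. D_y = 8  [BG ∥ DE ∩ GE ∥ BD]
   → D = (-5, 8)
3. F_x = -11  [EB ∥ FG ∩ BG ∥ EF]
4. F_y = 10  [EB ∥ FG ∩ BG ∥ EF]
   → F = (-11, 10)
5. C_x = -9  [2·signedArea(CBG) = -22/3 ∩ CF · DE = 104/9]
6. C_y = 40/9  [2·signedArea(CBG) = -22/3 ∩ CF · DE = 104/9]
   → C = (-9, 40/9)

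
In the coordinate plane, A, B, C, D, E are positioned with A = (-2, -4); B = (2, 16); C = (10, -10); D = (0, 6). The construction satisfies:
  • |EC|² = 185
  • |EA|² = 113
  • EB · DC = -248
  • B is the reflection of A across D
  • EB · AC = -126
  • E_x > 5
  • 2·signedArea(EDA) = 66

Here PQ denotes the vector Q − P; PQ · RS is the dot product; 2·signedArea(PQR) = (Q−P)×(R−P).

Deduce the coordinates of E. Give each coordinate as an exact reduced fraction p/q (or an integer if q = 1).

1. E_x = 6  [EB · DC = -248 ∩ EB · AC = -126]
2. E_y = 3  [EB · DC = -248 ∩ EB · AC = -126]
   → E = (6, 3)

E = (6, 3)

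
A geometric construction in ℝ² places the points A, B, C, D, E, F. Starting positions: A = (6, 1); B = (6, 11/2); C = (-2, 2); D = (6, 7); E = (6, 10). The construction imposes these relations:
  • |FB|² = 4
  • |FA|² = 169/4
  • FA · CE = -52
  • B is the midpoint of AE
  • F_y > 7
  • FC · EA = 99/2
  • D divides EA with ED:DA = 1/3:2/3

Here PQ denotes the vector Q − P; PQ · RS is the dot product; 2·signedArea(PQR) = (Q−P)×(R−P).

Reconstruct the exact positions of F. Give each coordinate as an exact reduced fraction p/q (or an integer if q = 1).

1. F_x = 6  [FA · CE = -52 ∩ FC · EA = 99/2]
2. F_y = 15/2  [FA · CE = -52 ∩ FC · EA = 99/2]
   → F = (6, 15/2)

F = (6, 15/2)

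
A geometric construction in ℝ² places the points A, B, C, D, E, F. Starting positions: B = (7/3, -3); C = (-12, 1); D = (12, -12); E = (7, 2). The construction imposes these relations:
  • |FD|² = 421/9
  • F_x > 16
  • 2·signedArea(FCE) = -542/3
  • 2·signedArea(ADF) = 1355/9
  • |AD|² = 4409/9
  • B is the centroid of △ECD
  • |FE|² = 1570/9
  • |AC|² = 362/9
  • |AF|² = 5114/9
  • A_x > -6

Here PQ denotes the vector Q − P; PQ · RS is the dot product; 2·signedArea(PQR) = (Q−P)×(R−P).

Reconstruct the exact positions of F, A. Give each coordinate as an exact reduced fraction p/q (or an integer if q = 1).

A = (-17/3, 4/3)
F = (50/3, -7)

1. F_x = 50/3  [line -1·x + 19·y + 449/3 = 0 ∩ |FD|² = 421/9]
2. F_y = -7  [line -1·x + 19·y + 449/3 = 0 ∩ |FD|² = 421/9]
   → F = (50/3, -7)
3. A_x = -17/3  [line -5·x + 14/3·y + -311/9 = 0 ∩ |AC|² = 362/9]
4. A_y = 4/3  [line -5·x + 14/3·y + -311/9 = 0 ∩ |AC|² = 362/9]
   → A = (-17/3, 4/3)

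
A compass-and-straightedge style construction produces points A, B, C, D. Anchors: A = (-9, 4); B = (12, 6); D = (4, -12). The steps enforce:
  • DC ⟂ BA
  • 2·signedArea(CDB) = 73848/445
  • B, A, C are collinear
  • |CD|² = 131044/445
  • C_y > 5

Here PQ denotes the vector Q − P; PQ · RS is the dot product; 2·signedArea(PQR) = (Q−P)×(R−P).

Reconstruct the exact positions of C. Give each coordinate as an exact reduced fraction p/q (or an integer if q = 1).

C = (1056/445, 2262/445)

1. C_x = 1056/445  [B, A, C are collinear ∩ DC ⟂ BA]
2. C_y = 2262/445  [B, A, C are collinear ∩ DC ⟂ BA]
   → C = (1056/445, 2262/445)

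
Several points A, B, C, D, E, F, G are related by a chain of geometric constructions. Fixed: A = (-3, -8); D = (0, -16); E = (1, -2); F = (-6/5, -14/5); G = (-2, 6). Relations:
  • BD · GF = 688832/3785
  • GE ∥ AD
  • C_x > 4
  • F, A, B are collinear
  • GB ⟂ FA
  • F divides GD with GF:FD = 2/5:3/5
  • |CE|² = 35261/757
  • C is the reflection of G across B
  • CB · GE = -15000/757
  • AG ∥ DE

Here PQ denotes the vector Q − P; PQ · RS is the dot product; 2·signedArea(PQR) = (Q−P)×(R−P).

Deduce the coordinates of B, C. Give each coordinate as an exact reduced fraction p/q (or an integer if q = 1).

1. B_x = 1086/757  [F, A, B are collinear ∩ GB ⟂ FA]
2. B_y = 3642/757  [F, A, B are collinear ∩ GB ⟂ FA]
   → B = (1086/757, 3642/757)
3. C_x = 3686/757  [C is the reflection of G across B]
4. C_y = 2742/757  [C is the reflection of G across B]
   → C = (3686/757, 2742/757)

B = (1086/757, 3642/757)
C = (3686/757, 2742/757)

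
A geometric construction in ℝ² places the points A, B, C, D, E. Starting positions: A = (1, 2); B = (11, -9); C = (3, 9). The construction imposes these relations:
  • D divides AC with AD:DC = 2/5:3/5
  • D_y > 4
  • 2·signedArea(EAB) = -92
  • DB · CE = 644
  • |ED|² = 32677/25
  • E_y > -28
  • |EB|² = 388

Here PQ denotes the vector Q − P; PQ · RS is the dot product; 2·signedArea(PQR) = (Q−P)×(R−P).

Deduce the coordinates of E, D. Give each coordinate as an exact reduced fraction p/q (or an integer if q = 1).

D = (9/5, 24/5)
E = (19, -27)

1. D_x = 9/5  [D divides AC with AD:DC = 2/5:3/5]
2. D_y = 24/5  [D divides AC with AD:DC = 2/5:3/5]
   → D = (9/5, 24/5)
3. E_x = 19  [2·signedArea(EAB) = -92 ∩ DB · CE = 644]
4. E_y = -27  [2·signedArea(EAB) = -92 ∩ DB · CE = 644]
   → E = (19, -27)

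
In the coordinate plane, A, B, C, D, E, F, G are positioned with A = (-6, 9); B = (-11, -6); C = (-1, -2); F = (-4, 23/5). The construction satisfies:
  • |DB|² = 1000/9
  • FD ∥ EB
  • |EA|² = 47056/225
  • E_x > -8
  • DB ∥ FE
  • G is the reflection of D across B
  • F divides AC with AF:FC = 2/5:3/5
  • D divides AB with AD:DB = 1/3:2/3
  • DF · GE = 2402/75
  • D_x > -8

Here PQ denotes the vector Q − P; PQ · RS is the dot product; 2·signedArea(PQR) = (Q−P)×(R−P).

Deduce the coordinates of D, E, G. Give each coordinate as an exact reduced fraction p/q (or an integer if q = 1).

D = (-23/3, 4)
E = (-22/3, -27/5)
G = (-43/3, -16)

1. D_x = -23/3  [D divides AB with AD:DB = 1/3:2/3]
2. D_y = 4  [D divides AB with AD:DB = 1/3:2/3]
   → D = (-23/3, 4)
3. E_x = -22/3  [FD ∥ EB ∩ DB ∥ FE]
4. E_y = -27/5  [FD ∥ EB ∩ DB ∥ FE]
   → E = (-22/3, -27/5)
5. G_x = -43/3  [G is the reflection of D across B]
6. G_y = -16  [G is the reflection of D across B]
   → G = (-43/3, -16)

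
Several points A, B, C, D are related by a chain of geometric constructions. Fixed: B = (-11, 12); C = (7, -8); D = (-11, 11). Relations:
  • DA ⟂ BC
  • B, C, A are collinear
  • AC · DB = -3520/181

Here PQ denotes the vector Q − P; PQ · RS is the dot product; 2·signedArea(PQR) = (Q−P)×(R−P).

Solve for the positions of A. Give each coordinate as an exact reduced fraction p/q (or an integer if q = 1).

A = (-1901/181, 2072/181)

1. A_x = -1901/181  [B, C, A are collinear ∩ DA ⟂ BC]
2. A_y = 2072/181  [B, C, A are collinear ∩ DA ⟂ BC]
   → A = (-1901/181, 2072/181)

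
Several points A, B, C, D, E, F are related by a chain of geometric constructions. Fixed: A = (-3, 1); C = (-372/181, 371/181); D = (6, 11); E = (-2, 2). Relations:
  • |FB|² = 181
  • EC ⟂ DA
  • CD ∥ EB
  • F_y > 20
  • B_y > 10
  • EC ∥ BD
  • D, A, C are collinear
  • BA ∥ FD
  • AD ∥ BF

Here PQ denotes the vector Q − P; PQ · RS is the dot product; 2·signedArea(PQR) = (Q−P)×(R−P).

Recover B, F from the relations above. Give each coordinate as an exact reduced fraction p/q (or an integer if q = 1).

1. B_x = 1096/181  [EC ∥ BD ∩ CD ∥ EB]
2. B_y = 1982/181  [EC ∥ BD ∩ CD ∥ EB]
   → B = (1096/181, 1982/181)
3. F_x = 2725/181  [BA ∥ FD ∩ AD ∥ BF]
4. F_y = 3792/181  [BA ∥ FD ∩ AD ∥ BF]
   → F = (2725/181, 3792/181)

B = (1096/181, 1982/181)
F = (2725/181, 3792/181)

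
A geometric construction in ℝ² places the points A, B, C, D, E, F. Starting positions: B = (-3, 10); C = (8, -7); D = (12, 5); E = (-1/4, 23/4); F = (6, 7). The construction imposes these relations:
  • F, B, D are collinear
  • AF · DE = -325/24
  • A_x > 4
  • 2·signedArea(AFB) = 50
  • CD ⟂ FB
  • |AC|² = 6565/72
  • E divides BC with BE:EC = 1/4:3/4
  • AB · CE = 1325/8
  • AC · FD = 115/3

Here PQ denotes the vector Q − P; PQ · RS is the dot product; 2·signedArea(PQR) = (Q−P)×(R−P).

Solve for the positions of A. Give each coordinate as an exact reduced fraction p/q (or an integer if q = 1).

1. A_x = 55/12  [2·signedArea(AFB) = 50 ∩ AF · DE = -325/24]
2. A_y = 23/12  [2·signedArea(AFB) = 50 ∩ AF · DE = -325/24]
   → A = (55/12, 23/12)

A = (55/12, 23/12)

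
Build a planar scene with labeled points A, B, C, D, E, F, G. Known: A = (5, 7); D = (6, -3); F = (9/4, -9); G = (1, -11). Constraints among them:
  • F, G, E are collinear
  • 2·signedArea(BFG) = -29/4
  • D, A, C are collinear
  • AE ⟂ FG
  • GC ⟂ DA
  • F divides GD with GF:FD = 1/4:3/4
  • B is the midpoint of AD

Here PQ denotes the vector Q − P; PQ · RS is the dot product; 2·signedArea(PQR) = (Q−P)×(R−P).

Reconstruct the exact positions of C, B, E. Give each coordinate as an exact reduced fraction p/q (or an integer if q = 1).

1. C_x = 681/101  [D, A, C are collinear ∩ GC ⟂ DA]
2. C_y = -1053/101  [D, A, C are collinear ∩ GC ⟂ DA]
   → C = (681/101, -1053/101)
3. B_x = 11/2  [B is the midpoint of AD]
4. B_y = 2  [B is the midpoint of AD]
   → B = (11/2, 2)
5. E_x = 909/89  [F, G, E are collinear ∩ AE ⟂ FG]
6. E_y = 333/89  [F, G, E are collinear ∩ AE ⟂ FG]
   → E = (909/89, 333/89)

B = (11/2, 2)
C = (681/101, -1053/101)
E = (909/89, 333/89)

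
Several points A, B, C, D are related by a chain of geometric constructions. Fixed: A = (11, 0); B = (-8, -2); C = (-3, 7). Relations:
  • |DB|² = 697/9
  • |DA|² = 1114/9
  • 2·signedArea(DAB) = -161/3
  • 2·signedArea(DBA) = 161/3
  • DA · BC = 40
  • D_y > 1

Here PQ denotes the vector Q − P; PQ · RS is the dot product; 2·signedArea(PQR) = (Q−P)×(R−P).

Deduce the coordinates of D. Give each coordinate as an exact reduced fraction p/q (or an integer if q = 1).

1. D_x = 0  [2·signedArea(DAB) = -161/3 ∩ DA · BC = 40]
2. D_y = 5/3  [2·signedArea(DAB) = -161/3 ∩ DA · BC = 40]
   → D = (0, 5/3)

D = (0, 5/3)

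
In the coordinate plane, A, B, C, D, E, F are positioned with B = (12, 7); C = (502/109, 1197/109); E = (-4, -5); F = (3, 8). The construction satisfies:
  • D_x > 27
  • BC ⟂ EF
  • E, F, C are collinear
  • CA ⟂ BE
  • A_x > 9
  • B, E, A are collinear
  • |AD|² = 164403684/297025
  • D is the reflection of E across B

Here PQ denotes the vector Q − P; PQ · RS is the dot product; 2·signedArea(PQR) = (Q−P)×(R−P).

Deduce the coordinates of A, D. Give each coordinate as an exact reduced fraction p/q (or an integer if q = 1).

1. A_x = 25012/2725  [B, E, A are collinear ∩ CA ⟂ BE]
2. A_y = 13309/2725  [B, E, A are collinear ∩ CA ⟂ BE]
   → A = (25012/2725, 13309/2725)
3. D_x = 28  [D is the reflection of E across B]
4. D_y = 19  [D is the reflection of E across B]
   → D = (28, 19)

A = (25012/2725, 13309/2725)
D = (28, 19)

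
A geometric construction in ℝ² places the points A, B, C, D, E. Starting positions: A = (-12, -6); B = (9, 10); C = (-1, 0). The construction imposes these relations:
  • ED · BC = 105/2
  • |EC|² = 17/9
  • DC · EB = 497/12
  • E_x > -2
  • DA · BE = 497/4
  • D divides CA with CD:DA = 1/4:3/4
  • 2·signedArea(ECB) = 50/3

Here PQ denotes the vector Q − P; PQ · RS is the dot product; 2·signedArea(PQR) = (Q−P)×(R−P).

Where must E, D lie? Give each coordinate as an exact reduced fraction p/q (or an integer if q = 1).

D = (-15/4, -3/2)
E = (-4/3, 4/3)

1. E_x = -4/3  [line -10·x + 10·y + -80/3 = 0 ∩ |EC|² = 17/9]
2. E_y = 4/3  [line -10·x + 10·y + -80/3 = 0 ∩ |EC|² = 17/9]
   → E = (-4/3, 4/3)
3. D_x = -15/4  [D divides CA with CD:DA = 1/4:3/4]
4. D_y = -3/2  [D divides CA with CD:DA = 1/4:3/4]
   → D = (-15/4, -3/2)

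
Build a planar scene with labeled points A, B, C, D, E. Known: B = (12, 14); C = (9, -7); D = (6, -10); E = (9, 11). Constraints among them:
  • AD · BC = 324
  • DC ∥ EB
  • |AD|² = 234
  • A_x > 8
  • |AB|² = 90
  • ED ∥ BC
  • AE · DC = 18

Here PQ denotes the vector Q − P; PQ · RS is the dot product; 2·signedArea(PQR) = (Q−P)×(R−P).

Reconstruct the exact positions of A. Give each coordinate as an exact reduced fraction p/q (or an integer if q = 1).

A = (9, 5)

1. A_x = 9  [AE · DC = 18 ∩ AD · BC = 324]
2. A_y = 5  [AE · DC = 18 ∩ AD · BC = 324]
   → A = (9, 5)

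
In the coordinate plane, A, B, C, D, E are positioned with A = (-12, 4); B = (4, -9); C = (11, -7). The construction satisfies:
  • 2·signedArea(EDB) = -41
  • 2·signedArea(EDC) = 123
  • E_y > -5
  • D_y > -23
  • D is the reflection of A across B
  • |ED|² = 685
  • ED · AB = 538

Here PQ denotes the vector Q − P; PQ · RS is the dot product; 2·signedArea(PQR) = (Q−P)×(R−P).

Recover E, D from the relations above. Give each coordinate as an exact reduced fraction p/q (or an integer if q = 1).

1. D_x = 20  [D is the reflection of A across B]
2. D_y = -22  [D is the reflection of A across B]
   → D = (20, -22)
3. E_x = 1  [ED · AB = 538 ∩ 2·signedArea(EDB) = -41]
4. E_y = -4  [ED · AB = 538 ∩ 2·signedArea(EDB) = -41]
   → E = (1, -4)

D = (20, -22)
E = (1, -4)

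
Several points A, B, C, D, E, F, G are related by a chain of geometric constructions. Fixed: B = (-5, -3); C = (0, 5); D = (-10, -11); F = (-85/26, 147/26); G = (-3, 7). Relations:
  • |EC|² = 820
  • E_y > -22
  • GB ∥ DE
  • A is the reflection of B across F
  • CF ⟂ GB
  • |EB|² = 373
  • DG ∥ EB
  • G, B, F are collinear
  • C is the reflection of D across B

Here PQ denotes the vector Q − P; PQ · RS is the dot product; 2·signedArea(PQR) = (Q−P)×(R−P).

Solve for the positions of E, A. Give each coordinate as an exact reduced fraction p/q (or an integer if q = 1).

1. E_x = -12  [DG ∥ EB ∩ GB ∥ DE]
2. E_y = -21  [DG ∥ EB ∩ GB ∥ DE]
   → E = (-12, -21)
3. A_x = -20/13  [A is the reflection of B across F]
4. A_y = 186/13  [A is the reflection of B across F]
   → A = (-20/13, 186/13)

A = (-20/13, 186/13)
E = (-12, -21)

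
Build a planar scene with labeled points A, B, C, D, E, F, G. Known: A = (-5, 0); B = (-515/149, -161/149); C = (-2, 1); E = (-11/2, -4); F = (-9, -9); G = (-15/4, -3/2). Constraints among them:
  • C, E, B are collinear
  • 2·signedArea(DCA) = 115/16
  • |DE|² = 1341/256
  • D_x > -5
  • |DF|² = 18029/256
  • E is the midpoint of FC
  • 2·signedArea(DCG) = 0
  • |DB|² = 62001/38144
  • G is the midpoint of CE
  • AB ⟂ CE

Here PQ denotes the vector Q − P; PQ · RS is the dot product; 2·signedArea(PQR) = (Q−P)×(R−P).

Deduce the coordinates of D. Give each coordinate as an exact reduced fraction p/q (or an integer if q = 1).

1. D_x = -67/16  [2·signedArea(DCG) = 0 ∩ 2·signedArea(DCA) = 115/16]
2. D_y = -17/8  [2·signedArea(DCG) = 0 ∩ 2·signedArea(DCA) = 115/16]
   → D = (-67/16, -17/8)

D = (-67/16, -17/8)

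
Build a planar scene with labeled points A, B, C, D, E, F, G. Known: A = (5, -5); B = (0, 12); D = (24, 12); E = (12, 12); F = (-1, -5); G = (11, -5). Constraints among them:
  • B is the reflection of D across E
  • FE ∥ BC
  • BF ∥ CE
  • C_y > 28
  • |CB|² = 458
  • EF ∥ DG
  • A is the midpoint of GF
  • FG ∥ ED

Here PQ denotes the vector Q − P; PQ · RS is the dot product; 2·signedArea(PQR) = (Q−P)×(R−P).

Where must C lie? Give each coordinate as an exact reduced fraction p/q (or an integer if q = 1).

C = (13, 29)

1. C_x = 13  [BF ∥ CE ∩ FE ∥ BC]
2. C_y = 29  [BF ∥ CE ∩ FE ∥ BC]
   → C = (13, 29)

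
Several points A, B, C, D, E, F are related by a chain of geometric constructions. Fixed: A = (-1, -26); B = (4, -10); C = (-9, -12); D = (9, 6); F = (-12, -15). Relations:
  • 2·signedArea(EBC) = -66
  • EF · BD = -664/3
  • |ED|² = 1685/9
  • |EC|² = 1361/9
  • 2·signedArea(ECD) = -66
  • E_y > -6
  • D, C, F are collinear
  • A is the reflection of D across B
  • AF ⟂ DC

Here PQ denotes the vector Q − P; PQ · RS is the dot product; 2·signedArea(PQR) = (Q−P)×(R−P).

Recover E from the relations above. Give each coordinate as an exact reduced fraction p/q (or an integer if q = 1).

E = (4/3, -16/3)

1. E_x = 4/3  [2·signedArea(ECD) = -66 ∩ EF · BD = -664/3]
2. E_y = -16/3  [2·signedArea(ECD) = -66 ∩ EF · BD = -664/3]
   → E = (4/3, -16/3)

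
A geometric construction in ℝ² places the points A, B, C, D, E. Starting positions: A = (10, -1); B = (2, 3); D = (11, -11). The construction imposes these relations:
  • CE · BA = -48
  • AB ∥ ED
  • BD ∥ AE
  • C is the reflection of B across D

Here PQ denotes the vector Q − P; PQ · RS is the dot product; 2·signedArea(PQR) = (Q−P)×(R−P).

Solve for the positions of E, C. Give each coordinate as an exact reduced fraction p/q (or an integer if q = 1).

1. E_x = 19  [AB ∥ ED ∩ BD ∥ AE]
2. E_y = -15  [AB ∥ ED ∩ BD ∥ AE]
   → E = (19, -15)
3. C_x = 20  [C is the reflection of B across D]
4. C_y = -25  [C is the reflection of B across D]
   → C = (20, -25)

C = (20, -25)
E = (19, -15)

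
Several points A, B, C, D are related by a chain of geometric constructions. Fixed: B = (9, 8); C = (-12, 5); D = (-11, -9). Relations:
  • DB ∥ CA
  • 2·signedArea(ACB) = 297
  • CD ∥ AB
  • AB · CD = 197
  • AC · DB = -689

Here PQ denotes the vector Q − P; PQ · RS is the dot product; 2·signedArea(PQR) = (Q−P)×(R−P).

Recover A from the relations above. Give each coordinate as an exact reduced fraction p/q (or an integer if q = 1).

A = (8, 22)

1. A_x = 8  [CD ∥ AB ∩ DB ∥ CA]
2. A_y = 22  [CD ∥ AB ∩ DB ∥ CA]
   → A = (8, 22)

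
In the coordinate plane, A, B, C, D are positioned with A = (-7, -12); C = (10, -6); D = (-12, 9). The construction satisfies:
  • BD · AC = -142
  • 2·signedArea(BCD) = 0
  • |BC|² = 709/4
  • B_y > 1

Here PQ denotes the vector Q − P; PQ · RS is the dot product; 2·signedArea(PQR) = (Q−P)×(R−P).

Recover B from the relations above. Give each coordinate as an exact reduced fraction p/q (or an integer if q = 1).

B = (-1, 3/2)

1. B_x = -1  [2·signedArea(BCD) = 0 ∩ BD · AC = -142]
2. B_y = 3/2  [2·signedArea(BCD) = 0 ∩ BD · AC = -142]
   → B = (-1, 3/2)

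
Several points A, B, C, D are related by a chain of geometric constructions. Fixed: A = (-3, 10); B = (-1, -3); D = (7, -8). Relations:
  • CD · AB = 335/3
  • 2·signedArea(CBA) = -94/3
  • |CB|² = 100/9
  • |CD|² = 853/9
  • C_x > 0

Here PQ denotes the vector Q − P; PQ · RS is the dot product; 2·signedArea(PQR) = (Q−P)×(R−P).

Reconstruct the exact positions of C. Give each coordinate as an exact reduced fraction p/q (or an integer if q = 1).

C = (1, -1/3)

1. C_x = 1  [2·signedArea(CBA) = -94/3 ∩ CD · AB = 335/3]
2. C_y = -1/3  [2·signedArea(CBA) = -94/3 ∩ CD · AB = 335/3]
   → C = (1, -1/3)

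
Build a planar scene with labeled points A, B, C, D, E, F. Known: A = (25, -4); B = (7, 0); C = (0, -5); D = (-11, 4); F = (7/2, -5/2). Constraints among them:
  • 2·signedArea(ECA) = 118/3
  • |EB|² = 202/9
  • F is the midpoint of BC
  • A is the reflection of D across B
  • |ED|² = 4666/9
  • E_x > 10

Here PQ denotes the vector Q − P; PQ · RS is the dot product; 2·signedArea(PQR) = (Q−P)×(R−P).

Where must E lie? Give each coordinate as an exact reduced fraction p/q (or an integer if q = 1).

E = (32/3, -3)

1. E_x = 32/3  [line -1·x + 25·y + 257/3 = 0 ∩ |ED|² = 4666/9]
2. E_y = -3  [line -1·x + 25·y + 257/3 = 0 ∩ |ED|² = 4666/9]
   → E = (32/3, -3)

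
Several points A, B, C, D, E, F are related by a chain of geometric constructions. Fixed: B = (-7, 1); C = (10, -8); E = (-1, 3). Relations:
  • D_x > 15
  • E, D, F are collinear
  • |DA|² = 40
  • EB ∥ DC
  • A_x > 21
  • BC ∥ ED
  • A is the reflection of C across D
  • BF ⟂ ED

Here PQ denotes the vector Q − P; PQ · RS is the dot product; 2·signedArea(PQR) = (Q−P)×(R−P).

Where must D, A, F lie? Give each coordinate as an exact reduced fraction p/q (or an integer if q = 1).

1. D_x = 16  [EB ∥ DC ∩ BC ∥ ED]
2. D_y = -6  [EB ∥ DC ∩ BC ∥ ED]
   → D = (16, -6)
3. A_x = 22  [A is the reflection of C across D]
4. A_y = -4  [A is the reflection of C across D]
   → A = (22, -4)
5. F_x = -899/185  [E, D, F are collinear ∩ BF ⟂ ED]
6. F_y = 933/185  [E, D, F are collinear ∩ BF ⟂ ED]
   → F = (-899/185, 933/185)

A = (22, -4)
D = (16, -6)
F = (-899/185, 933/185)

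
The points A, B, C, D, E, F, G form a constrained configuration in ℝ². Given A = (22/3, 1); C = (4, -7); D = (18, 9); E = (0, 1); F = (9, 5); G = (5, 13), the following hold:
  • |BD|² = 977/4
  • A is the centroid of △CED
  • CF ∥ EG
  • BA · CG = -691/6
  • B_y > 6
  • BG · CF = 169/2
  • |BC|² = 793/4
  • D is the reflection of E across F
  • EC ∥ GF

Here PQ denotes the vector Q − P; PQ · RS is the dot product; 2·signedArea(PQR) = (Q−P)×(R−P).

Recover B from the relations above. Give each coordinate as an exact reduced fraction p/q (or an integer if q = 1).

B = (5/2, 7)

1. B_x = 5/2  [BA · CG = -691/6 ∩ BG · CF = 169/2]
2. B_y = 7  [BA · CG = -691/6 ∩ BG · CF = 169/2]
   → B = (5/2, 7)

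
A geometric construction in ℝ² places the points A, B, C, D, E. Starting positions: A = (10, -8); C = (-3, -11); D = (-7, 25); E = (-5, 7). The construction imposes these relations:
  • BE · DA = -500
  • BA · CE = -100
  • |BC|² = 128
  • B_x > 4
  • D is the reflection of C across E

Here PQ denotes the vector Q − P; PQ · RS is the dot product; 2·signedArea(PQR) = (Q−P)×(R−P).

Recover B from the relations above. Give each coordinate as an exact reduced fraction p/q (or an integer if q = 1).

B = (5, -3)

1. B_x = 5  [BA · CE = -100 ∩ BE · DA = -500]
2. B_y = -3  [BA · CE = -100 ∩ BE · DA = -500]
   → B = (5, -3)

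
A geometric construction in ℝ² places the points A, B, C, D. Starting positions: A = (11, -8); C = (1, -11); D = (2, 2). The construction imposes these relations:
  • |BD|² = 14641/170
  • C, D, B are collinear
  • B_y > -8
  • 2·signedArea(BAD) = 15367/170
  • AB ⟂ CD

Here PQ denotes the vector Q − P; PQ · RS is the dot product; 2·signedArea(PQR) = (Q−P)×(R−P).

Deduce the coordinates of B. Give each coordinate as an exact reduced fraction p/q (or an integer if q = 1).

1. B_x = 219/170  [C, D, B are collinear ∩ AB ⟂ CD]
2. B_y = -1233/170  [C, D, B are collinear ∩ AB ⟂ CD]
   → B = (219/170, -1233/170)

B = (219/170, -1233/170)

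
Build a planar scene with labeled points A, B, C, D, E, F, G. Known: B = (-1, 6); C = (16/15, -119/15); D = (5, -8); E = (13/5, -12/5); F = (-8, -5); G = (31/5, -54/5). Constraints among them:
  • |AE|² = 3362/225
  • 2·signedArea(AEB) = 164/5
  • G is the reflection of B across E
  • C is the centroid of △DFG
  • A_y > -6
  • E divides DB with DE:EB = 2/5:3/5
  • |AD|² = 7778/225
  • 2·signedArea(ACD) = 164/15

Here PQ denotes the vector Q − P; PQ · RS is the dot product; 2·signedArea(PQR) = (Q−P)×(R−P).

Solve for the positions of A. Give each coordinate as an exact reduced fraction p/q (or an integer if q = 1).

1. A_x = -2/15  [2·signedArea(ACD) = 164/15 ∩ 2·signedArea(AEB) = 164/5]
2. A_y = -77/15  [2·signedArea(ACD) = 164/15 ∩ 2·signedArea(AEB) = 164/5]
   → A = (-2/15, -77/15)

A = (-2/15, -77/15)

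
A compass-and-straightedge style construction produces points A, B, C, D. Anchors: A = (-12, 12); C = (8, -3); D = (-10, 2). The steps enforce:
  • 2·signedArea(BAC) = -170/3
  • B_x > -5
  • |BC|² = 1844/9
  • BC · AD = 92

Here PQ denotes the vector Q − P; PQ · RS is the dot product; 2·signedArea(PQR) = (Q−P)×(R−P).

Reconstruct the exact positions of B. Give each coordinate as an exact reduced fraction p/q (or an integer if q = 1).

1. B_x = -14/3  [2·signedArea(BAC) = -170/3 ∩ BC · AD = 92]
2. B_y = 11/3  [2·signedArea(BAC) = -170/3 ∩ BC · AD = 92]
   → B = (-14/3, 11/3)

B = (-14/3, 11/3)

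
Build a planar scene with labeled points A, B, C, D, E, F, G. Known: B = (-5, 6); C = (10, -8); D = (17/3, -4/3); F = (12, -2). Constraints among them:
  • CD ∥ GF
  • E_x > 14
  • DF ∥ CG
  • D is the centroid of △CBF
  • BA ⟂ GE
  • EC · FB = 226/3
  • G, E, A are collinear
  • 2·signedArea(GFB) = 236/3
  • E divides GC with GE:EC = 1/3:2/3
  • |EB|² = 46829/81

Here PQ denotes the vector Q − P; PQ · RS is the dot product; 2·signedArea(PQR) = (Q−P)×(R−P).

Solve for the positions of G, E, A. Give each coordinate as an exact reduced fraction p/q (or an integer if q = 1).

A = (-2297/365, -2294/365)
E = (128/9, -76/9)
G = (49/3, -26/3)

1. G_x = 49/3  [CD ∥ GF ∩ DF ∥ CG]
2. G_y = -26/3  [CD ∥ GF ∩ DF ∥ CG]
   → G = (49/3, -26/3)
3. E_x = 128/9  [E divides GC with GE:EC = 1/3:2/3]
4. E_y = -76/9  [E divides GC with GE:EC = 1/3:2/3]
   → E = (128/9, -76/9)
5. A_x = -2297/365  [G, E, A are collinear ∩ BA ⟂ GE]
6. A_y = -2294/365  [G, E, A are collinear ∩ BA ⟂ GE]
   → A = (-2297/365, -2294/365)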